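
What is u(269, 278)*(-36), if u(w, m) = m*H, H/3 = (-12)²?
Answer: -4323456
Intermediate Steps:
H = 432 (H = 3*(-12)² = 3*144 = 432)
u(w, m) = 432*m (u(w, m) = m*432 = 432*m)
u(269, 278)*(-36) = (432*278)*(-36) = 120096*(-36) = -4323456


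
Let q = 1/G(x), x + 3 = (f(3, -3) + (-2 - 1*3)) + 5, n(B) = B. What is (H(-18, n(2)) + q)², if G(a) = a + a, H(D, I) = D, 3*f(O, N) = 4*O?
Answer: 1225/4 ≈ 306.25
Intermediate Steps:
f(O, N) = 4*O/3 (f(O, N) = (4*O)/3 = 4*O/3)
x = 1 (x = -3 + (((4/3)*3 + (-2 - 1*3)) + 5) = -3 + ((4 + (-2 - 3)) + 5) = -3 + ((4 - 5) + 5) = -3 + (-1 + 5) = -3 + 4 = 1)
G(a) = 2*a
q = ½ (q = 1/(2*1) = 1/2 = ½ ≈ 0.50000)
(H(-18, n(2)) + q)² = (-18 + ½)² = (-35/2)² = 1225/4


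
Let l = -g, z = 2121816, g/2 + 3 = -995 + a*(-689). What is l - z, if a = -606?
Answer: -2954888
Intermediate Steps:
g = 833072 (g = -6 + 2*(-995 - 606*(-689)) = -6 + 2*(-995 + 417534) = -6 + 2*416539 = -6 + 833078 = 833072)
l = -833072 (l = -1*833072 = -833072)
l - z = -833072 - 1*2121816 = -833072 - 2121816 = -2954888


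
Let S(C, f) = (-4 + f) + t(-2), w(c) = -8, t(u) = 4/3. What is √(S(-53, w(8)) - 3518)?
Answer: I*√31758/3 ≈ 59.403*I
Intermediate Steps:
t(u) = 4/3 (t(u) = 4*(⅓) = 4/3)
S(C, f) = -8/3 + f (S(C, f) = (-4 + f) + 4/3 = -8/3 + f)
√(S(-53, w(8)) - 3518) = √((-8/3 - 8) - 3518) = √(-32/3 - 3518) = √(-10586/3) = I*√31758/3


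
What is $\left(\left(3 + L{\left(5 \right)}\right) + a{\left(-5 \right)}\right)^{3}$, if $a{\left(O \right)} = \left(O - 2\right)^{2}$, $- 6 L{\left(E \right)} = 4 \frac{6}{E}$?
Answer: $\frac{16777216}{125} \approx 1.3422 \cdot 10^{5}$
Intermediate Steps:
$L{\left(E \right)} = - \frac{4}{E}$ ($L{\left(E \right)} = - \frac{4 \frac{6}{E}}{6} = - \frac{24 \frac{1}{E}}{6} = - \frac{4}{E}$)
$a{\left(O \right)} = \left(-2 + O\right)^{2}$
$\left(\left(3 + L{\left(5 \right)}\right) + a{\left(-5 \right)}\right)^{3} = \left(\left(3 - \frac{4}{5}\right) + \left(-2 - 5\right)^{2}\right)^{3} = \left(\left(3 - \frac{4}{5}\right) + \left(-7\right)^{2}\right)^{3} = \left(\left(3 - \frac{4}{5}\right) + 49\right)^{3} = \left(\frac{11}{5} + 49\right)^{3} = \left(\frac{256}{5}\right)^{3} = \frac{16777216}{125}$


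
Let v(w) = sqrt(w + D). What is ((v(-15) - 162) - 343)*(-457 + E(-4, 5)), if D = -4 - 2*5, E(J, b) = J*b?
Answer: 240885 - 477*I*sqrt(29) ≈ 2.4089e+5 - 2568.7*I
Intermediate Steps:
D = -14 (D = -4 - 10 = -14)
v(w) = sqrt(-14 + w) (v(w) = sqrt(w - 14) = sqrt(-14 + w))
((v(-15) - 162) - 343)*(-457 + E(-4, 5)) = ((sqrt(-14 - 15) - 162) - 343)*(-457 - 4*5) = ((sqrt(-29) - 162) - 343)*(-457 - 20) = ((I*sqrt(29) - 162) - 343)*(-477) = ((-162 + I*sqrt(29)) - 343)*(-477) = (-505 + I*sqrt(29))*(-477) = 240885 - 477*I*sqrt(29)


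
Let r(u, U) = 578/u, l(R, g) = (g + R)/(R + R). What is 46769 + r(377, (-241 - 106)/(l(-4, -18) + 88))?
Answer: 17632491/377 ≈ 46771.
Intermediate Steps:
l(R, g) = (R + g)/(2*R) (l(R, g) = (R + g)/((2*R)) = (R + g)*(1/(2*R)) = (R + g)/(2*R))
46769 + r(377, (-241 - 106)/(l(-4, -18) + 88)) = 46769 + 578/377 = 17632491/377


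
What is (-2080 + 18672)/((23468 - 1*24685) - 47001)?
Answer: -8296/24109 ≈ -0.34410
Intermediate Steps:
(-2080 + 18672)/((23468 - 1*24685) - 47001) = 16592/((23468 - 24685) - 47001) = 16592/(-1217 - 47001) = 16592/(-48218) = 16592*(-1/48218) = -8296/24109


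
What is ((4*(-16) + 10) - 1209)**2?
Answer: 1595169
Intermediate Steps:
((4*(-16) + 10) - 1209)**2 = ((-64 + 10) - 1209)**2 = (-54 - 1209)**2 = (-1263)**2 = 1595169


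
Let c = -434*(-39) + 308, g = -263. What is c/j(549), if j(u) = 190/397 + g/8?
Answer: -54735184/102891 ≈ -531.97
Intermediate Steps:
j(u) = -102891/3176 (j(u) = 190/397 - 263/8 = -102891/3176)
c = 17234 (c = 16926 + 308 = 17234)
c/j(549) = 17234/(-102891/3176) = 17234*(-3176/102891) = -54735184/102891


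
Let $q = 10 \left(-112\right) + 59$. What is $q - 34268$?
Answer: $-35329$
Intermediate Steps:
$q = -1061$ ($q = -1120 + 59 = -1061$)
$q - 34268 = -1061 - 34268 = -35329$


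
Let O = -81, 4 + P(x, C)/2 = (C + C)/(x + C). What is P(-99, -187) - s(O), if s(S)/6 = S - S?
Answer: -70/13 ≈ -5.3846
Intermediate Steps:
P(x, C) = -8 + 4*C/(C + x) (P(x, C) = -8 + 2*((C + C)/(x + C)) = -8 + 2*((2*C)/(C + x)) = -8 + 2*(2*C/(C + x)) = -8 + 4*C/(C + x))
s(S) = 0 (s(S) = 6*(S - S) = 6*0 = 0)
P(-99, -187) - s(O) = 4*(-1*(-187) - 2*(-99))/(-187 - 99) - 1*0 = 4*(187 + 198)/(-286) + 0 = 4*(-1/286)*385 + 0 = -70/13 + 0 = -70/13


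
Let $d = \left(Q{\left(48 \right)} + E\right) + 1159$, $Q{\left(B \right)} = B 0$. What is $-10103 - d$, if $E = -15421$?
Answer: $4159$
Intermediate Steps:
$Q{\left(B \right)} = 0$
$d = -14262$ ($d = \left(0 - 15421\right) + 1159 = -15421 + 1159 = -14262$)
$-10103 - d = -10103 - -14262 = -10103 + 14262 = 4159$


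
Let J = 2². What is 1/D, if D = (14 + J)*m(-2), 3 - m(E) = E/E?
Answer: 1/36 ≈ 0.027778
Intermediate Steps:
m(E) = 2 (m(E) = 3 - E/E = 3 - 1*1 = 3 - 1 = 2)
J = 4
D = 36 (D = (14 + 4)*2 = 18*2 = 36)
1/D = 1/36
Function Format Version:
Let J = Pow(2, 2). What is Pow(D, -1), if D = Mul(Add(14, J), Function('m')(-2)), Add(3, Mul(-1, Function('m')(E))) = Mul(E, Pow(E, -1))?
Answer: Rational(1, 36) ≈ 0.027778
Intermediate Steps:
Function('m')(E) = 2 (Function('m')(E) = Add(3, Mul(-1, Mul(E, Pow(E, -1)))) = Add(3, Mul(-1, 1)) = Add(3, -1) = 2)
J = 4
D = 36 (D = Mul(Add(14, 4), 2) = Mul(18, 2) = 36)
Pow(D, -1) = Pow(36, -1) = Rational(1, 36)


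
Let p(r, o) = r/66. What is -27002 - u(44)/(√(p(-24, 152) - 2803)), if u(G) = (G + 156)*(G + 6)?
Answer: -27002 + 10000*I*√339207/30837 ≈ -27002.0 + 188.87*I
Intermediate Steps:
p(r, o) = r/66 (p(r, o) = r*(1/66) = r/66)
u(G) = (6 + G)*(156 + G) (u(G) = (156 + G)*(6 + G) = (6 + G)*(156 + G))
-27002 - u(44)/(√(p(-24, 152) - 2803)) = -27002 - (936 + 44² + 162*44)/(√((1/66)*(-24) - 2803)) = -27002 - (936 + 1936 + 7128)/(√(-4/11 - 2803)) = -27002 - 10000/(√(-30837/11)) = -27002 - 10000/(I*√339207/11) = -27002 - 10000*(-I*√339207/30837) = -27002 - (-10000)*I*√339207/30837 = -27002 + 10000*I*√339207/30837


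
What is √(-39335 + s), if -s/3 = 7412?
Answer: I*√61571 ≈ 248.14*I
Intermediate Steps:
s = -22236 (s = -3*7412 = -22236)
√(-39335 + s) = √(-39335 - 22236) = √(-61571) = I*√61571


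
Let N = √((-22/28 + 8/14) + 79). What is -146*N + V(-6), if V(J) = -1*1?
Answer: -1 - 73*√15442/7 ≈ -1296.9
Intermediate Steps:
V(J) = -1
N = √15442/14 (N = √((-22*1/28 + 8*(1/14)) + 79) = √((-11/14 + 4/7) + 79) = √(-3/14 + 79) = √(1103/14) = √15442/14 ≈ 8.8761)
-146*N + V(-6) = -73*√15442/7 - 1 = -1 - 73*√15442/7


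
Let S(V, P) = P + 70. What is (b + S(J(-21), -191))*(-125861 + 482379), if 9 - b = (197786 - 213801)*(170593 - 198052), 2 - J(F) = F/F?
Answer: -156780928538446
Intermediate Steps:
J(F) = 1 (J(F) = 2 - F/F = 2 - 1*1 = 2 - 1 = 1)
b = -439755876 (b = 9 - (197786 - 213801)*(170593 - 198052) = 9 - (-16015)*(-27459) = 9 - 1*439755885 = 9 - 439755885 = -439755876)
S(V, P) = 70 + P
(b + S(J(-21), -191))*(-125861 + 482379) = (-439755876 + (70 - 191))*(-125861 + 482379) = (-439755876 - 121)*356518 = -439755997*356518 = -156780928538446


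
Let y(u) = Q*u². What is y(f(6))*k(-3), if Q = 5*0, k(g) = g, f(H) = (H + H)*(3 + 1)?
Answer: 0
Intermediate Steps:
f(H) = 8*H (f(H) = (2*H)*4 = 8*H)
Q = 0
y(u) = 0 (y(u) = 0*u² = 0)
y(f(6))*k(-3) = 0*(-3) = 0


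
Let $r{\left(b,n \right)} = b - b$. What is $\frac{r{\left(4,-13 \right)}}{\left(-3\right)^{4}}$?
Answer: $0$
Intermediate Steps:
$r{\left(b,n \right)} = 0$
$\frac{r{\left(4,-13 \right)}}{\left(-3\right)^{4}} = \frac{0}{\left(-3\right)^{4}} = \frac{0}{81} = 0 \cdot \frac{1}{81} = 0$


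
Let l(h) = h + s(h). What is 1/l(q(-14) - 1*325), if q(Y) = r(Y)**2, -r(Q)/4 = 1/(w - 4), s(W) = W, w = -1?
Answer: -25/16218 ≈ -0.0015415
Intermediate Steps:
r(Q) = 4/5 (r(Q) = -4/(-1 - 4) = -4/(-5) = -4*(-1/5) = 4/5)
q(Y) = 16/25 (q(Y) = (4/5)**2 = 16/25)
l(h) = 2*h (l(h) = h + h = 2*h)
1/l(q(-14) - 1*325) = 1/(2*(16/25 - 1*325)) = 1/(2*(16/25 - 325)) = 1/(2*(-8109/25)) = 1/(-16218/25) = -25/16218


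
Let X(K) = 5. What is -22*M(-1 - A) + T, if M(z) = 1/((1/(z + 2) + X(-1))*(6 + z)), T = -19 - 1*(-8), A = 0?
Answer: -176/15 ≈ -11.733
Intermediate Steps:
T = -11 (T = -19 + 8 = -11)
M(z) = 1/((5 + 1/(2 + z))*(6 + z)) (M(z) = 1/((1/(z + 2) + 5)*(6 + z)) = 1/((1/(2 + z) + 5)*(6 + z)) = 1/((5 + 1/(2 + z))*(6 + z)))
-22*M(-1 - A) + T = -22*(2 + (-1 - 1*0))/(66 + 5*(-1 - 1*0)² + 41*(-1 - 1*0)) - 11 = -22*(2 + (-1 + 0))/(66 + 5*(-1 + 0)² + 41*(-1 + 0)) - 11 = -22*(2 - 1)/(66 + 5*(-1)² + 41*(-1)) - 11 = -22/(66 + 5*1 - 41) - 11 = -22/(66 + 5 - 41) - 11 = -22/30 - 11 = -11/15 - 11 = -176/15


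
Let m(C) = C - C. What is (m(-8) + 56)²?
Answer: 3136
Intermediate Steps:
m(C) = 0
(m(-8) + 56)² = (0 + 56)² = 56² = 3136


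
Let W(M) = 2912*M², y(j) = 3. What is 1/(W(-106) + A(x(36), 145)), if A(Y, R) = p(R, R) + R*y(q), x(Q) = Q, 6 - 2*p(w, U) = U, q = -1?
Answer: 2/65439195 ≈ 3.0563e-8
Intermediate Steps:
p(w, U) = 3 - U/2
A(Y, R) = 3 + 5*R/2 (A(Y, R) = (3 - R/2) + R*3 = (3 - R/2) + 3*R = 3 + 5*R/2)
1/(W(-106) + A(x(36), 145)) = 1/(2912*(-106)² + (3 + (5/2)*145)) = 1/(2912*11236 + (3 + 725/2)) = 1/(32719232 + 731/2) = 1/(65439195/2) = 2/65439195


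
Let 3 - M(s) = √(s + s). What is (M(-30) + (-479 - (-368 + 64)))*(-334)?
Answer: 57448 + 668*I*√15 ≈ 57448.0 + 2587.2*I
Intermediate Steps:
M(s) = 3 - √2*√s (M(s) = 3 - √(s + s) = 3 - √(2*s) = 3 - √2*√s)
(M(-30) + (-479 - (-368 + 64)))*(-334) = ((3 - √2*√(-30)) + (-479 - (-368 + 64)))*(-334) = ((3 - √2*I*√30) + (-479 - 1*(-304)))*(-334) = ((3 - 2*I*√15) + (-479 + 304))*(-334) = ((3 - 2*I*√15) - 175)*(-334) = (-172 - 2*I*√15)*(-334) = 57448 + 668*I*√15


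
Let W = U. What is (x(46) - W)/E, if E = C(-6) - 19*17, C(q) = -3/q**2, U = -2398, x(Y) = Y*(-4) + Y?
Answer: -27120/3877 ≈ -6.9951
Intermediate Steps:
x(Y) = -3*Y (x(Y) = -4*Y + Y = -3*Y)
W = -2398
C(q) = -3/q**2
E = -3877/12 (E = -3/(-6)**2 - 19*17 = -3*1/36 - 323 = -1/12 - 323 = -3877/12 ≈ -323.08)
(x(46) - W)/E = (-3*46 - 1*(-2398))/(-3877/12) = (-138 + 2398)*(-12/3877) = 2260*(-12/3877) = -27120/3877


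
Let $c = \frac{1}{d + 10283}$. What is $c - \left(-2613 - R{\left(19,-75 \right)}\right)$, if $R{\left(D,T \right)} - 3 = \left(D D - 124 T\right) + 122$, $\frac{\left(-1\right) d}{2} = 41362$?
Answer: $\frac{898195958}{72441} \approx 12399.0$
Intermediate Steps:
$d = -82724$ ($d = \left(-2\right) 41362 = -82724$)
$R{\left(D,T \right)} = 125 + D^{2} - 124 T$ ($R{\left(D,T \right)} = 3 + \left(\left(D D - 124 T\right) + 122\right) = 3 + \left(\left(D^{2} - 124 T\right) + 122\right) = 3 + \left(122 + D^{2} - 124 T\right) = 125 + D^{2} - 124 T$)
$c = - \frac{1}{72441}$ ($c = \frac{1}{-82724 + 10283} = \frac{1}{-72441} = - \frac{1}{72441} \approx -1.3804 \cdot 10^{-5}$)
$c - \left(-2613 - R{\left(19,-75 \right)}\right) = - \frac{1}{72441} - \left(-2613 - \left(125 + 19^{2} - -9300\right)\right) = - \frac{1}{72441} - \left(-2613 - \left(125 + 361 + 9300\right)\right) = - \frac{1}{72441} - \left(-2613 - 9786\right) = - \frac{1}{72441} - -12399 = - \frac{1}{72441} + 12399 = \frac{898195958}{72441}$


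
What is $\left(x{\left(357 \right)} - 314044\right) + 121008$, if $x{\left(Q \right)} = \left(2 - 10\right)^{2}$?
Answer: $-192972$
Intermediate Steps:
$x{\left(Q \right)} = 64$ ($x{\left(Q \right)} = \left(-8\right)^{2} = 64$)
$\left(x{\left(357 \right)} - 314044\right) + 121008 = \left(64 - 314044\right) + 121008 = -313980 + 121008 = -192972$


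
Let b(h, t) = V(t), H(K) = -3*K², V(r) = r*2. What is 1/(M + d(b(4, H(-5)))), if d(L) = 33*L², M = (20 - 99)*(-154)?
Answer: 1/754666 ≈ 1.3251e-6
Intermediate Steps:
V(r) = 2*r
b(h, t) = 2*t
M = 12166 (M = -79*(-154) = 12166)
1/(M + d(b(4, H(-5)))) = 1/(12166 + 33*(2*(-3*(-5)²))²) = 1/(12166 + 33*(2*(-3*25))²) = 1/(12166 + 33*(2*(-75))²) = 1/(12166 + 33*(-150)²) = 1/(12166 + 33*22500) = 1/(12166 + 742500) = 1/754666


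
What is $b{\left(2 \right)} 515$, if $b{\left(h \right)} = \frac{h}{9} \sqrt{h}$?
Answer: $\frac{1030 \sqrt{2}}{9} \approx 161.85$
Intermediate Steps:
$b{\left(h \right)} = \frac{h^{\frac{3}{2}}}{9}$ ($b{\left(h \right)} = h \frac{1}{9} \sqrt{h} = \frac{h}{9} \sqrt{h} = \frac{h^{\frac{3}{2}}}{9}$)
$b{\left(2 \right)} 515 = \frac{2^{\frac{3}{2}}}{9} \cdot 515 = \frac{2 \sqrt{2}}{9} \cdot 515 = \frac{1030 \sqrt{2}}{9}$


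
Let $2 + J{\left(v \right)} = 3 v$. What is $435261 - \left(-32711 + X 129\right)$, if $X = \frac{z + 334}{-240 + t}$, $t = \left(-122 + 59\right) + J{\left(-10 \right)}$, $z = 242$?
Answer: $\frac{156844924}{335} \approx 4.6819 \cdot 10^{5}$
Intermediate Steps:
$J{\left(v \right)} = -2 + 3 v$
$t = -95$ ($t = \left(-122 + 59\right) + \left(-2 + 3 \left(-10\right)\right) = -63 - 32 = -95$)
$X = - \frac{576}{335}$ ($X = \frac{242 + 334}{-240 - 95} = \frac{576}{-335} = 576 \left(- \frac{1}{335}\right) = - \frac{576}{335} \approx -1.7194$)
$435261 - \left(-32711 + X 129\right) = 435261 - \left(-32711 - \frac{74304}{335}\right) = 435261 - - \frac{11032489}{335} = 435261 + \frac{11032489}{335} = \frac{156844924}{335}$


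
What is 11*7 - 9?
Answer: 68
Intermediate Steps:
11*7 - 9 = 77 - 9 = 68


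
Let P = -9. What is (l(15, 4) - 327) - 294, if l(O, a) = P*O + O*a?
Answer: -696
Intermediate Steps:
l(O, a) = -9*O + O*a
(l(15, 4) - 327) - 294 = (15*(-9 + 4) - 327) - 294 = (15*(-5) - 327) - 294 = (-75 - 327) - 294 = -402 - 294 = -696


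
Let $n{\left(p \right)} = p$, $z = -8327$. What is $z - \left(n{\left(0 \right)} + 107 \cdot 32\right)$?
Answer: $-11751$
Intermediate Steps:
$z - \left(n{\left(0 \right)} + 107 \cdot 32\right) = -8327 - \left(0 + 107 \cdot 32\right) = -8327 - \left(0 + 3424\right) = -8327 - 3424 = -11751$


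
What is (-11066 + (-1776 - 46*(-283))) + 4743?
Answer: 4919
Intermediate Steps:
(-11066 + (-1776 - 46*(-283))) + 4743 = (-11066 + (-1776 - 1*(-13018))) + 4743 = (-11066 + (-1776 + 13018)) + 4743 = (-11066 + 11242) + 4743 = 176 + 4743 = 4919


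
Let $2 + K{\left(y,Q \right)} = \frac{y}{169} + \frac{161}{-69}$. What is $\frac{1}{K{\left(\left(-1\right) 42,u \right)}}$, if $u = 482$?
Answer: $- \frac{507}{2323} \approx -0.21825$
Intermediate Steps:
$K{\left(y,Q \right)} = - \frac{13}{3} + \frac{y}{169}$ ($K{\left(y,Q \right)} = -2 + \left(\frac{y}{169} + \frac{161}{-69}\right) = -2 + \left(y \frac{1}{169} + 161 \left(- \frac{1}{69}\right)\right) = -2 + \left(\frac{y}{169} - \frac{7}{3}\right) = -2 + \left(- \frac{7}{3} + \frac{y}{169}\right) = - \frac{13}{3} + \frac{y}{169}$)
$\frac{1}{K{\left(\left(-1\right) 42,u \right)}} = \frac{1}{- \frac{13}{3} + \frac{\left(-1\right) 42}{169}} = \frac{1}{- \frac{13}{3} + \frac{1}{169} \left(-42\right)} = \frac{1}{- \frac{13}{3} - \frac{42}{169}} = \frac{1}{- \frac{2323}{507}} = - \frac{507}{2323}$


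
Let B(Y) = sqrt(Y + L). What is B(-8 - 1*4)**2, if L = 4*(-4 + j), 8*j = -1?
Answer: -57/2 ≈ -28.500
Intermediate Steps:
j = -1/8 (j = (1/8)*(-1) = -1/8 ≈ -0.12500)
L = -33/2 (L = 4*(-4 - 1/8) = 4*(-33/8) = -33/2 ≈ -16.500)
B(Y) = sqrt(-33/2 + Y) (B(Y) = sqrt(Y - 33/2) = sqrt(-33/2 + Y))
B(-8 - 1*4)**2 = (sqrt(-66 + 4*(-8 - 1*4))/2)**2 = (sqrt(-66 + 4*(-8 - 4))/2)**2 = (sqrt(-66 + 4*(-12))/2)**2 = (sqrt(-66 - 48)/2)**2 = (sqrt(-114)/2)**2 = ((I*sqrt(114))/2)**2 = (I*sqrt(114)/2)**2 = -57/2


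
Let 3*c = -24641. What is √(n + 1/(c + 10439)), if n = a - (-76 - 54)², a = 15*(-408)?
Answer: I*√256494451873/3338 ≈ 151.72*I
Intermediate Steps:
c = -24641/3 (c = (⅓)*(-24641) = -24641/3 ≈ -8213.7)
a = -6120
n = -23020 (n = -6120 - (-76 - 54)² = -6120 - 1*(-130)² = -6120 - 1*16900 = -6120 - 16900 = -23020)
√(n + 1/(c + 10439)) = √(-23020 + 1/(-24641/3 + 10439)) = √(-23020 + 1/(6676/3)) = √(-23020 + 3/6676) = √(-153681517/6676) = I*√256494451873/3338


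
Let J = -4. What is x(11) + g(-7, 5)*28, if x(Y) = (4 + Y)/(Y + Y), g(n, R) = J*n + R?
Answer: 20343/22 ≈ 924.68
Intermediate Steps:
g(n, R) = R - 4*n (g(n, R) = -4*n + R = R - 4*n)
x(Y) = (4 + Y)/(2*Y) (x(Y) = (4 + Y)/((2*Y)) = (4 + Y)*(1/(2*Y)) = (4 + Y)/(2*Y))
x(11) + g(-7, 5)*28 = (½)*(4 + 11)/11 + (5 - 4*(-7))*28 = (½)*(1/11)*15 + (5 + 28)*28 = 15/22 + 33*28 = 15/22 + 924 = 20343/22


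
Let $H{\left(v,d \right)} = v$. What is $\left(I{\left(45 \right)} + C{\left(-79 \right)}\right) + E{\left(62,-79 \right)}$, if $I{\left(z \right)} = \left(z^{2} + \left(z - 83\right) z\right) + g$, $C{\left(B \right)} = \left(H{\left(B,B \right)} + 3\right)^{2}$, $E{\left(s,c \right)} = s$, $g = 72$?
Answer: $6225$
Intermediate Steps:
$C{\left(B \right)} = \left(3 + B\right)^{2}$ ($C{\left(B \right)} = \left(B + 3\right)^{2} = \left(3 + B\right)^{2}$)
$I{\left(z \right)} = 72 + z^{2} + z \left(-83 + z\right)$ ($I{\left(z \right)} = \left(z^{2} + \left(z - 83\right) z\right) + 72 = \left(z^{2} + \left(-83 + z\right) z\right) + 72 = \left(z^{2} + z \left(-83 + z\right)\right) + 72 = 72 + z^{2} + z \left(-83 + z\right)$)
$\left(I{\left(45 \right)} + C{\left(-79 \right)}\right) + E{\left(62,-79 \right)} = \left(\left(72 - 3735 + 2 \cdot 45^{2}\right) + \left(3 - 79\right)^{2}\right) + 62 = \left(\left(72 - 3735 + 2 \cdot 2025\right) + \left(-76\right)^{2}\right) + 62 = \left(\left(72 - 3735 + 4050\right) + 5776\right) + 62 = \left(387 + 5776\right) + 62 = 6163 + 62 = 6225$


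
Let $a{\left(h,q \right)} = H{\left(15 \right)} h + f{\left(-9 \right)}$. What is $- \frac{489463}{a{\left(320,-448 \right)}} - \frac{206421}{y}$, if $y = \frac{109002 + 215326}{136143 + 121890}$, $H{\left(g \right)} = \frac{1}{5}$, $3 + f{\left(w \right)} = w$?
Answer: $- \frac{56316248275}{324328} \approx -1.7364 \cdot 10^{5}$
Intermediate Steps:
$f{\left(w \right)} = -3 + w$
$H{\left(g \right)} = \frac{1}{5}$
$a{\left(h,q \right)} = -12 + \frac{h}{5}$ ($a{\left(h,q \right)} = \frac{h}{5} - 12 = -12 + \frac{h}{5}$)
$y = \frac{324328}{258033} \approx 1.2569$
$- \frac{489463}{a{\left(320,-448 \right)}} - \frac{206421}{y} = - \frac{489463}{-12 + \frac{1}{5} \cdot 320} - \frac{206421}{\frac{324328}{258033}} = - \frac{489463}{-12 + 64} - \frac{53263429893}{324328} = - \frac{489463}{52} - \frac{53263429893}{324328} = \left(-489463\right) \frac{1}{52} - \frac{53263429893}{324328} = - \frac{37651}{4} - \frac{53263429893}{324328} = - \frac{56316248275}{324328}$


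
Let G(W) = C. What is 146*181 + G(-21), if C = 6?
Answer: 26432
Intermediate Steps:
G(W) = 6
146*181 + G(-21) = 146*181 + 6 = 26426 + 6 = 26432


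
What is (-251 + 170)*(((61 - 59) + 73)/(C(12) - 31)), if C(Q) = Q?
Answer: 6075/19 ≈ 319.74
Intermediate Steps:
(-251 + 170)*(((61 - 59) + 73)/(C(12) - 31)) = (-251 + 170)*(((61 - 59) + 73)/(12 - 31)) = -81*(2 + 73)/(-19) = -6075*(-1)/19 = -81*(-75/19) = 6075/19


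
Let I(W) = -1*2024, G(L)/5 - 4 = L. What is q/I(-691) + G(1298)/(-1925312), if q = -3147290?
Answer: 378718876765/243551968 ≈ 1555.0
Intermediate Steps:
G(L) = 20 + 5*L
I(W) = -2024
q/I(-691) + G(1298)/(-1925312) = -3147290/(-2024) + (20 + 5*1298)/(-1925312) = -3147290*(-1/2024) + (20 + 6490)*(-1/1925312) = 1573645/1012 + 6510*(-1/1925312) = 1573645/1012 - 3255/962656 = 378718876765/243551968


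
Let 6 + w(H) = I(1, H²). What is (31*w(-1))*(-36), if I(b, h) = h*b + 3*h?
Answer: 2232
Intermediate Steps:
I(b, h) = 3*h + b*h (I(b, h) = b*h + 3*h = 3*h + b*h)
w(H) = -6 + 4*H² (w(H) = -6 + H²*(3 + 1) = -6 + H²*4 = -6 + 4*H²)
(31*w(-1))*(-36) = (31*(-6 + 4*(-1)²))*(-36) = (31*(-6 + 4*1))*(-36) = (31*(-6 + 4))*(-36) = (31*(-2))*(-36) = -62*(-36) = 2232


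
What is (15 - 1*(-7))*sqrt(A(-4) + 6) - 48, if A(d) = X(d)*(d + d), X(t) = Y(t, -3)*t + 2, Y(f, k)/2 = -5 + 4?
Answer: -48 + 22*I*sqrt(74) ≈ -48.0 + 189.25*I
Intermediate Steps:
Y(f, k) = -2 (Y(f, k) = 2*(-5 + 4) = 2*(-1) = -2)
X(t) = 2 - 2*t (X(t) = -2*t + 2 = 2 - 2*t)
A(d) = 2*d*(2 - 2*d) (A(d) = (2 - 2*d)*(d + d) = (2 - 2*d)*(2*d) = 2*d*(2 - 2*d))
(15 - 1*(-7))*sqrt(A(-4) + 6) - 48 = (15 - 1*(-7))*sqrt(4*(-4)*(1 - 1*(-4)) + 6) - 48 = (15 + 7)*sqrt(4*(-4)*(1 + 4) + 6) - 48 = 22*sqrt(4*(-4)*5 + 6) - 48 = 22*sqrt(-80 + 6) - 48 = 22*sqrt(-74) - 48 = 22*(I*sqrt(74)) - 48 = 22*I*sqrt(74) - 48 = -48 + 22*I*sqrt(74)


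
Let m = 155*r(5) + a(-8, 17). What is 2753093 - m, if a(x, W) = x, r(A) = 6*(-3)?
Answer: 2755891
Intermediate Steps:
r(A) = -18
m = -2798 (m = 155*(-18) - 8 = -2790 - 8 = -2798)
2753093 - m = 2753093 - 1*(-2798) = 2753093 + 2798 = 2755891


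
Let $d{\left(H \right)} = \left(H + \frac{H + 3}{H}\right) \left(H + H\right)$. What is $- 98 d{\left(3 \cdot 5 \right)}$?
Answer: $-47628$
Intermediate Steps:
$d{\left(H \right)} = 2 H \left(H + \frac{3 + H}{H}\right)$ ($d{\left(H \right)} = \left(H + \frac{3 + H}{H}\right) 2 H = 2 H \left(H + \frac{3 + H}{H}\right)$)
$- 98 d{\left(3 \cdot 5 \right)} = - 98 \left(6 + 2 \cdot 3 \cdot 5 + 2 \left(3 \cdot 5\right)^{2}\right) = - 98 \left(6 + 2 \cdot 15 + 2 \cdot 15^{2}\right) = - 98 \left(6 + 30 + 2 \cdot 225\right) = - 98 \left(6 + 30 + 450\right) = \left(-98\right) 486 = -47628$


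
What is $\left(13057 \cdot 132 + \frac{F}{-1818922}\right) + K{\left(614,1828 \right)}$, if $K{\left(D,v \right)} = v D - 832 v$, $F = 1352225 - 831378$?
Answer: $\frac{2410107507593}{1818922} \approx 1.325 \cdot 10^{6}$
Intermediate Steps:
$F = 520847$
$K{\left(D,v \right)} = - 832 v + D v$ ($K{\left(D,v \right)} = D v - 832 v = - 832 v + D v$)
$\left(13057 \cdot 132 + \frac{F}{-1818922}\right) + K{\left(614,1828 \right)} = \left(13057 \cdot 132 + \frac{520847}{-1818922}\right) + 1828 \left(-832 + 614\right) = \left(1723524 + 520847 \left(- \frac{1}{1818922}\right)\right) + 1828 \left(-218\right) = \left(1723524 - \frac{520847}{1818922}\right) - 398504 = \frac{3134955200281}{1818922} - 398504 = \frac{2410107507593}{1818922}$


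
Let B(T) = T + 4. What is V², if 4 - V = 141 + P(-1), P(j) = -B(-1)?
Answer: 17956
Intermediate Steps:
B(T) = 4 + T
P(j) = -3 (P(j) = -(4 - 1) = -1*3 = -3)
V = -134 (V = 4 - (141 - 3) = 4 - 1*138 = 4 - 138 = -134)
V² = (-134)² = 17956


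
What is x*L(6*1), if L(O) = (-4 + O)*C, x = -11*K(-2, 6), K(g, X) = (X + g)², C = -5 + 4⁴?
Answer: -88352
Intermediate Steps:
C = 251 (C = -5 + 256 = 251)
x = -176 (x = -11*(6 - 2)² = -11*4² = -11*16 = -176)
L(O) = -1004 + 251*O (L(O) = (-4 + O)*251 = -1004 + 251*O)
x*L(6*1) = -176*(-1004 + 251*(6*1)) = -176*(-1004 + 251*6) = -176*(-1004 + 1506) = -176*502 = -88352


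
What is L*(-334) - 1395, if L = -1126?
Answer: 374689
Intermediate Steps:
L*(-334) - 1395 = -1126*(-334) - 1395 = 376084 - 1395 = 374689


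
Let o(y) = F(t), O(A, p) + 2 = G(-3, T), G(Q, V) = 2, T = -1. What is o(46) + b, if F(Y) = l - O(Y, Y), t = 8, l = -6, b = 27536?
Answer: 27530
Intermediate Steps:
O(A, p) = 0 (O(A, p) = -2 + 2 = 0)
F(Y) = -6 (F(Y) = -6 - 1*0 = -6 + 0 = -6)
o(y) = -6
o(46) + b = -6 + 27536 = 27530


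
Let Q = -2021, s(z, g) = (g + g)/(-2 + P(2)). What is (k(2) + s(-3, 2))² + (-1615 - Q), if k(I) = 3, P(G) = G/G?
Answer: 407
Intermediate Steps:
P(G) = 1
s(z, g) = -2*g (s(z, g) = (g + g)/(-2 + 1) = (2*g)/(-1) = (2*g)*(-1) = -2*g)
(k(2) + s(-3, 2))² + (-1615 - Q) = (3 - 2*2)² + (-1615 - 1*(-2021)) = (3 - 4)² + (-1615 + 2021) = (-1)² + 406 = 1 + 406 = 407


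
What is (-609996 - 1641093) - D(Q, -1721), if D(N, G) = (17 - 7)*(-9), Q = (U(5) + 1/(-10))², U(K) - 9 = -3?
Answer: -2250999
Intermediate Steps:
U(K) = 6 (U(K) = 9 - 3 = 6)
Q = 3481/100 (Q = (6 + 1/(-10))² = (6 - ⅒)² = (59/10)² = 3481/100 ≈ 34.810)
D(N, G) = -90 (D(N, G) = 10*(-9) = -90)
(-609996 - 1641093) - D(Q, -1721) = (-609996 - 1641093) - 1*(-90) = -2251089 + 90 = -2250999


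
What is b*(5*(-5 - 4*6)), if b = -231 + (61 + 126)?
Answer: 6380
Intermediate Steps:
b = -44 (b = -231 + 187 = -44)
b*(5*(-5 - 4*6)) = -220*(-5 - 4*6) = -220*(-5 - 24) = -220*(-29) = -44*(-145) = 6380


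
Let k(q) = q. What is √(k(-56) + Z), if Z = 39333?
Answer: √39277 ≈ 198.18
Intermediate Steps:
√(k(-56) + Z) = √(-56 + 39333) = √39277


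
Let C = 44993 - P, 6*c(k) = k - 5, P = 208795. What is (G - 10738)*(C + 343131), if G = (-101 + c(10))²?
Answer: -4549038743/36 ≈ -1.2636e+8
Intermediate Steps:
c(k) = -⅚ + k/6 (c(k) = (k - 5)/6 = (-5 + k)/6 = -⅚ + k/6)
C = -163802 (C = 44993 - 1*208795 = 44993 - 208795 = -163802)
G = 361201/36 (G = (-101 + (-⅚ + (⅙)*10))² = (-101 + (-⅚ + 5/3))² = (-101 + ⅚)² = (-601/6)² = 361201/36 ≈ 10033.)
(G - 10738)*(C + 343131) = (361201/36 - 10738)*(-163802 + 343131) = -25367/36*179329 = -4549038743/36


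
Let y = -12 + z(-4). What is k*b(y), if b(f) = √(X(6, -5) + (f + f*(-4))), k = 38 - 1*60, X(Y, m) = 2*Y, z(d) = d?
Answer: -44*√15 ≈ -170.41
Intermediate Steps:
k = -22 (k = 38 - 60 = -22)
y = -16 (y = -12 - 4 = -16)
b(f) = √(12 - 3*f) (b(f) = √(2*6 + (f + f*(-4))) = √(12 + (f - 4*f)) = √(12 - 3*f))
k*b(y) = -22*√(12 - 3*(-16)) = -22*√(12 + 48) = -44*√15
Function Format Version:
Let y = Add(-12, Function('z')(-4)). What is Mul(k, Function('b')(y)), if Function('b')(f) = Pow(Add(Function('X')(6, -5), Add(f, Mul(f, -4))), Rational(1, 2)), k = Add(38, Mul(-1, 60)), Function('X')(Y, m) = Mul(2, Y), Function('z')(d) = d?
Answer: Mul(-44, Pow(15, Rational(1, 2))) ≈ -170.41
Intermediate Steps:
k = -22 (k = Add(38, -60) = -22)
y = -16 (y = Add(-12, -4) = -16)
Function('b')(f) = Pow(Add(12, Mul(-3, f)), Rational(1, 2)) (Function('b')(f) = Pow(Add(Mul(2, 6), Add(f, Mul(f, -4))), Rational(1, 2)) = Pow(Add(12, Add(f, Mul(-4, f))), Rational(1, 2)) = Pow(Add(12, Mul(-3, f)), Rational(1, 2)))
Mul(k, Function('b')(y)) = Mul(-22, Pow(Add(12, Mul(-3, -16)), Rational(1, 2))) = Mul(-22, Pow(Add(12, 48), Rational(1, 2))) = Mul(-22, Pow(60, Rational(1, 2))) = Mul(-22, Mul(2, Pow(15, Rational(1, 2)))) = Mul(-44, Pow(15, Rational(1, 2)))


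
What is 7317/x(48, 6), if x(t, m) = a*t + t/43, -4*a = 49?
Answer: -34959/2804 ≈ -12.468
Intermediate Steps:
a = -49/4 (a = -1/4*49 = -49/4 ≈ -12.250)
x(t, m) = -2103*t/172 (x(t, m) = -49*t/4 + t/43 = -2103*t/172)
7317/x(48, 6) = 7317/((-2103/172*48)) = 7317/(-25236/43) = 7317*(-43/25236) = -34959/2804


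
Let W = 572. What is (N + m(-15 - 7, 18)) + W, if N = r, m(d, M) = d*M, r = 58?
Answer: 234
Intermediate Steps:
m(d, M) = M*d
N = 58
(N + m(-15 - 7, 18)) + W = (58 + 18*(-15 - 7)) + 572 = (58 + 18*(-22)) + 572 = (58 - 396) + 572 = -338 + 572 = 234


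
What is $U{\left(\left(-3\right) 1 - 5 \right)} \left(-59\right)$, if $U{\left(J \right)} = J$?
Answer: $472$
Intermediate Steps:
$U{\left(\left(-3\right) 1 - 5 \right)} \left(-59\right) = \left(\left(-3\right) 1 - 5\right) \left(-59\right) = \left(-3 - 5\right) \left(-59\right) = \left(-8\right) \left(-59\right) = 472$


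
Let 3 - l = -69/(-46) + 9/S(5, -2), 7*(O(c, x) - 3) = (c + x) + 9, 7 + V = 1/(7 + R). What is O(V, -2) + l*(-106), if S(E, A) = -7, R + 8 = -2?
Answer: -877/3 ≈ -292.33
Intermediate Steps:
R = -10 (R = -8 - 2 = -10)
V = -22/3 (V = -7 + 1/(7 - 10) = -7 + 1/(-3) = -7 - ⅓ = -22/3 ≈ -7.3333)
O(c, x) = 30/7 + c/7 + x/7 (O(c, x) = 3 + ((c + x) + 9)/7 = 3 + (9 + c + x)/7 = 3 + (9/7 + c/7 + x/7) = 30/7 + c/7 + x/7)
l = 39/14 (l = 3 - (-69/(-46) + 9/(-7)) = 3 - (-69*(-1/46) + 9*(-⅐)) = 3 - (3/2 - 9/7) = 3 - 1*3/14 = 3 - 3/14 = 39/14 ≈ 2.7857)
O(V, -2) + l*(-106) = (30/7 + (⅐)*(-22/3) + (⅐)*(-2)) + (39/14)*(-106) = (30/7 - 22/21 - 2/7) - 2067/7 = 62/21 - 2067/7 = -877/3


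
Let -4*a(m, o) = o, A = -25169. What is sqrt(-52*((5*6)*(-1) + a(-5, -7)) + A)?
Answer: 10*I*sqrt(237) ≈ 153.95*I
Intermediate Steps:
a(m, o) = -o/4
sqrt(-52*((5*6)*(-1) + a(-5, -7)) + A) = sqrt(-52*((5*6)*(-1) - 1/4*(-7)) - 25169) = sqrt(-52*(30*(-1) + 7/4) - 25169) = sqrt(-52*(-30 + 7/4) - 25169) = sqrt(-52*(-113/4) - 25169) = sqrt(1469 - 25169) = sqrt(-23700) = 10*I*sqrt(237)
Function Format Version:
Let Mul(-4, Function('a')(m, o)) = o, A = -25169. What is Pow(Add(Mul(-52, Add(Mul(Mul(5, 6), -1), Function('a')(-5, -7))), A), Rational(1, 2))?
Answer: Mul(10, I, Pow(237, Rational(1, 2))) ≈ Mul(153.95, I)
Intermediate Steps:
Function('a')(m, o) = Mul(Rational(-1, 4), o)
Pow(Add(Mul(-52, Add(Mul(Mul(5, 6), -1), Function('a')(-5, -7))), A), Rational(1, 2)) = Pow(Add(Mul(-52, Add(Mul(Mul(5, 6), -1), Mul(Rational(-1, 4), -7))), -25169), Rational(1, 2)) = Pow(Add(Mul(-52, Add(Mul(30, -1), Rational(7, 4))), -25169), Rational(1, 2)) = Pow(Add(Mul(-52, Add(-30, Rational(7, 4))), -25169), Rational(1, 2)) = Pow(Add(Mul(-52, Rational(-113, 4)), -25169), Rational(1, 2)) = Pow(Add(1469, -25169), Rational(1, 2)) = Pow(-23700, Rational(1, 2)) = Mul(10, I, Pow(237, Rational(1, 2)))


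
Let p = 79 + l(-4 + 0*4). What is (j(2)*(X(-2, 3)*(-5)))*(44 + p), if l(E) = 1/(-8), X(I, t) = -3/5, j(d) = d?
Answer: 2949/4 ≈ 737.25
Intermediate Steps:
X(I, t) = -3/5 (X(I, t) = -3*1/5 = -3/5)
l(E) = -1/8
p = 631/8 (p = 79 - 1/8 = 631/8 ≈ 78.875)
(j(2)*(X(-2, 3)*(-5)))*(44 + p) = (2*(-3/5*(-5)))*(44 + 631/8) = (2*3)*(983/8) = 6*(983/8) = 2949/4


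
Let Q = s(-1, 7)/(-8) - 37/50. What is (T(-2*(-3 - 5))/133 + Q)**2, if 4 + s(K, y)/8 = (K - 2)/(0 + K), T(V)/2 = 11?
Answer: 8003241/44222500 ≈ 0.18098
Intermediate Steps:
T(V) = 22 (T(V) = 2*11 = 22)
s(K, y) = -32 + 8*(-2 + K)/K (s(K, y) = -32 + 8*((K - 2)/(0 + K)) = -32 + 8*((-2 + K)/K) = -32 + 8*(-2 + K)/K)
Q = 13/50 (Q = (-24 - 16/(-1))/(-8) - 37/50 = (-24 - 16*(-1))*(-1/8) - 37*1/50 = (-24 + 16)*(-1/8) - 37/50 = -8*(-1/8) - 37/50 = 1 - 37/50 = 13/50 ≈ 0.26000)
(T(-2*(-3 - 5))/133 + Q)**2 = (22/133 + 13/50)**2 = (2829/6650)**2 = 8003241/44222500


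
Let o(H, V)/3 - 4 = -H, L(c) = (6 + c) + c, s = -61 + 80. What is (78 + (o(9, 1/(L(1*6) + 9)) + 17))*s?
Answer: 1520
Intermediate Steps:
s = 19
L(c) = 6 + 2*c
o(H, V) = 12 - 3*H (o(H, V) = 12 + 3*(-H) = 12 - 3*H)
(78 + (o(9, 1/(L(1*6) + 9)) + 17))*s = (78 + ((12 - 3*9) + 17))*19 = (78 + ((12 - 27) + 17))*19 = (78 + (-15 + 17))*19 = (78 + 2)*19 = 80*19 = 1520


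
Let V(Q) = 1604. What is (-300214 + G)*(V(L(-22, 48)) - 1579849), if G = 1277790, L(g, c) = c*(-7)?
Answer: -1542854434120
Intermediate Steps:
L(g, c) = -7*c
(-300214 + G)*(V(L(-22, 48)) - 1579849) = (-300214 + 1277790)*(1604 - 1579849) = 977576*(-1578245) = -1542854434120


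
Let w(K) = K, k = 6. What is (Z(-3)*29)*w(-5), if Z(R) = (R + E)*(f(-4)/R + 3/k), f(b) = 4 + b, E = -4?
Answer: 1015/2 ≈ 507.50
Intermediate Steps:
Z(R) = -2 + R/2 (Z(R) = (R - 4)*((4 - 4)/R + 3/6) = (-4 + R)*(0/R + 3*(1/6)) = (-4 + R)*(0 + 1/2) = (-4 + R)*(1/2) = -2 + R/2)
(Z(-3)*29)*w(-5) = ((-2 + (1/2)*(-3))*29)*(-5) = ((-2 - 3/2)*29)*(-5) = -7/2*29*(-5) = -203/2*(-5) = 1015/2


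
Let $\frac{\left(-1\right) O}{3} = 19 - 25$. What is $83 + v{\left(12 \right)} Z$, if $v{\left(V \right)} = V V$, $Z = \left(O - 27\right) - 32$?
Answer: $-5821$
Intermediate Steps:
$O = 18$ ($O = - 3 \left(19 - 25\right) = \left(-3\right) \left(-6\right) = 18$)
$Z = -41$ ($Z = \left(18 - 27\right) - 32 = -9 - 32 = -41$)
$v{\left(V \right)} = V^{2}$
$83 + v{\left(12 \right)} Z = 83 + 12^{2} \left(-41\right) = 83 + 144 \left(-41\right) = 83 - 5904 = -5821$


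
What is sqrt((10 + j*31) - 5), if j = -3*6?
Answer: I*sqrt(553) ≈ 23.516*I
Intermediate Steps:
j = -18
sqrt((10 + j*31) - 5) = sqrt((10 - 18*31) - 5) = sqrt((10 - 558) - 5) = sqrt(-548 - 5) = sqrt(-553) = I*sqrt(553)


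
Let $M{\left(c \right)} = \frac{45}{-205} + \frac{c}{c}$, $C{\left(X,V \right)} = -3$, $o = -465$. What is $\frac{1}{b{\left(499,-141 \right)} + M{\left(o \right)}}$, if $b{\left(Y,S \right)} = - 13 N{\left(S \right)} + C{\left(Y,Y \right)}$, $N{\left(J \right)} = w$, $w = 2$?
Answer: $- \frac{41}{1157} \approx -0.035436$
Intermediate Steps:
$N{\left(J \right)} = 2$
$b{\left(Y,S \right)} = -29$ ($b{\left(Y,S \right)} = \left(-13\right) 2 - 3 = -26 - 3 = -29$)
$M{\left(c \right)} = \frac{32}{41}$ ($M{\left(c \right)} = 45 \left(- \frac{1}{205}\right) + 1 = - \frac{9}{41} + 1 = \frac{32}{41}$)
$\frac{1}{b{\left(499,-141 \right)} + M{\left(o \right)}} = \frac{1}{-29 + \frac{32}{41}} = \frac{1}{- \frac{1157}{41}} = - \frac{41}{1157}$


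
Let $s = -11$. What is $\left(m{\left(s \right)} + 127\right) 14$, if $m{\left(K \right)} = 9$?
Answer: $1904$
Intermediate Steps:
$\left(m{\left(s \right)} + 127\right) 14 = \left(9 + 127\right) 14 = 136 \cdot 14 = 1904$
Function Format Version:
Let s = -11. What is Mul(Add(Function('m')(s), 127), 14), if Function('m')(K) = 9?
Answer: 1904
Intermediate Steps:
Mul(Add(Function('m')(s), 127), 14) = Mul(Add(9, 127), 14) = Mul(136, 14) = 1904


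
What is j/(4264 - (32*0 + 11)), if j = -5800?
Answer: -5800/4253 ≈ -1.3637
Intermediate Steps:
j/(4264 - (32*0 + 11)) = -5800/(4264 - (32*0 + 11)) = -5800/(4264 - (0 + 11)) = -5800/(4264 - 1*11) = -5800/(4264 - 11) = -5800/4253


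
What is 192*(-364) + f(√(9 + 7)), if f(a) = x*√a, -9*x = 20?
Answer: -629032/9 ≈ -69893.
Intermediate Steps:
x = -20/9 (x = -⅑*20 = -20/9 ≈ -2.2222)
f(a) = -20*√a/9
192*(-364) + f(√(9 + 7)) = 192*(-364) - 20*(9 + 7)^(¼)/9 = -69888 - 20*√(√16)/9 = -69888 - 20*√4/9 = -69888 - 20/9*2 = -69888 - 40/9 = -629032/9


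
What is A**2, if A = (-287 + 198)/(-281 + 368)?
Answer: 7921/7569 ≈ 1.0465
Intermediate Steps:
A = -89/87 ≈ -1.0230
A**2 = (-89/87)**2 = 7921/7569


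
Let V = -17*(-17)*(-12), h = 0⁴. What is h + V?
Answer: -3468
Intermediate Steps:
h = 0
V = -3468 (V = 289*(-12) = -3468)
h + V = 0 - 3468 = -3468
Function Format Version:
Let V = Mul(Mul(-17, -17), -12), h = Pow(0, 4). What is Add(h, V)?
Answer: -3468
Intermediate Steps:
h = 0
V = -3468 (V = Mul(289, -12) = -3468)
Add(h, V) = Add(0, -3468) = -3468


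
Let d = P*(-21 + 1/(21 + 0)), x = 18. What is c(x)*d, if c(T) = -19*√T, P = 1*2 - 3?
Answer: -8360*√2/7 ≈ -1689.0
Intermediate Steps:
P = -1 (P = 2 - 3 = -1)
d = 440/21 (d = -(-21 + 1/(21 + 0)) = -(-21 + 1/21) = -1*(-440/21) = 440/21 ≈ 20.952)
c(x)*d = -57*√2*(440/21) = -8360*√2/7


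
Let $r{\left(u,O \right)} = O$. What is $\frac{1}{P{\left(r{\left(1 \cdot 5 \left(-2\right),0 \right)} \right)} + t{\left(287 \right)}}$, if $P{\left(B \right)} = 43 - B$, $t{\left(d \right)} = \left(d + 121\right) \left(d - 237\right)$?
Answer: $\frac{1}{20443} \approx 4.8916 \cdot 10^{-5}$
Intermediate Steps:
$t{\left(d \right)} = \left(-237 + d\right) \left(121 + d\right)$ ($t{\left(d \right)} = \left(121 + d\right) \left(-237 + d\right) = \left(-237 + d\right) \left(121 + d\right)$)
$\frac{1}{P{\left(r{\left(1 \cdot 5 \left(-2\right),0 \right)} \right)} + t{\left(287 \right)}} = \frac{1}{\left(43 - 0\right) - \left(61969 - 82369\right)} = \frac{1}{\left(43 + 0\right) - -20400} = \frac{1}{43 + 20400} = \frac{1}{20443}$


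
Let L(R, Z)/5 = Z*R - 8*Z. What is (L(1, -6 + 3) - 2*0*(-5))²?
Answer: 11025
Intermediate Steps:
L(R, Z) = -40*Z + 5*R*Z (L(R, Z) = 5*(Z*R - 8*Z) = 5*(R*Z - 8*Z) = 5*(-8*Z + R*Z) = -40*Z + 5*R*Z)
(L(1, -6 + 3) - 2*0*(-5))² = (5*(-6 + 3)*(-8 + 1) - 2*0*(-5))² = (5*(-3)*(-7) + 0*(-5))² = (105 + 0)² = 105² = 11025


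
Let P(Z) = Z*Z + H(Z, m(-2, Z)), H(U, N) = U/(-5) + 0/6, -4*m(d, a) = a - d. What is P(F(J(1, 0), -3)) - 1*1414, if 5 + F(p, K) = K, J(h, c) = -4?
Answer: -6742/5 ≈ -1348.4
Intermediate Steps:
m(d, a) = -a/4 + d/4 (m(d, a) = -(a - d)/4 = -a/4 + d/4)
H(U, N) = -U/5 (H(U, N) = U*(-1/5) + 0*(1/6) = -U/5 + 0 = -U/5)
F(p, K) = -5 + K
P(Z) = Z**2 - Z/5 (P(Z) = Z*Z - Z/5 = Z**2 - Z/5)
P(F(J(1, 0), -3)) - 1*1414 = (-5 - 3)*(-1/5 + (-5 - 3)) - 1*1414 = -8*(-1/5 - 8) - 1414 = -8*(-41/5) - 1414 = 328/5 - 1414 = -6742/5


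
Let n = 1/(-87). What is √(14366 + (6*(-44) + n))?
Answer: √106737951/87 ≈ 118.75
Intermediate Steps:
n = -1/87 ≈ -0.011494
√(14366 + (6*(-44) + n)) = √(14366 + (6*(-44) - 1/87)) = √(14366 + (-264 - 1/87)) = √(14366 - 22969/87) = √(1226873/87) = √106737951/87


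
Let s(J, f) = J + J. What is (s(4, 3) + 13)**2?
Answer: 441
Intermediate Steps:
s(J, f) = 2*J
(s(4, 3) + 13)**2 = (2*4 + 13)**2 = (8 + 13)**2 = 21**2 = 441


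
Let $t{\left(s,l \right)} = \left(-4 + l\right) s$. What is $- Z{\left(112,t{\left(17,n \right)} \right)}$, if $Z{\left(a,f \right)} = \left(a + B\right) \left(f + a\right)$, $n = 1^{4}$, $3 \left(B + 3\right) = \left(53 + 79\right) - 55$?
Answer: $- \frac{24644}{3} \approx -8214.7$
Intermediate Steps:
$B = \frac{68}{3}$ ($B = -3 + \frac{\left(53 + 79\right) - 55}{3} = -3 + \frac{132 - 55}{3} = -3 + \frac{1}{3} \cdot 77 = -3 + \frac{77}{3} = \frac{68}{3} \approx 22.667$)
$n = 1$
$t{\left(s,l \right)} = s \left(-4 + l\right)$
$Z{\left(a,f \right)} = \left(\frac{68}{3} + a\right) \left(a + f\right)$ ($Z{\left(a,f \right)} = \left(a + \frac{68}{3}\right) \left(f + a\right) = \left(\frac{68}{3} + a\right) \left(a + f\right)$)
$- Z{\left(112,t{\left(17,n \right)} \right)} = - (112^{2} + \frac{68}{3} \cdot 112 + \frac{68 \cdot 17 \left(-4 + 1\right)}{3} + 112 \cdot 17 \left(-4 + 1\right)) = - (12544 + \frac{7616}{3} + \frac{68 \cdot 17 \left(-3\right)}{3} + 112 \cdot 17 \left(-3\right)) = - (12544 + \frac{7616}{3} + \frac{68}{3} \left(-51\right) + 112 \left(-51\right)) = - (12544 + \frac{7616}{3} - 1156 - 5712) = \left(-1\right) \frac{24644}{3} = - \frac{24644}{3}$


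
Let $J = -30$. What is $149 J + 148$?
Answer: $-4322$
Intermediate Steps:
$149 J + 148 = 149 \left(-30\right) + 148 = -4470 + 148 = -4322$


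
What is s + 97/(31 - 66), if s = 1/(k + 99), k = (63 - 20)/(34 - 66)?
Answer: -60401/21875 ≈ -2.7612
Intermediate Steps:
k = -43/32 (k = 43/(-32) = 43*(-1/32) = -43/32 ≈ -1.3438)
s = 32/3125 (s = 1/(-43/32 + 99) = 1/(3125/32) = 32/3125 ≈ 0.010240)
s + 97/(31 - 66) = 32/3125 + 97/(31 - 66) = 32/3125 + 97/(-35) = 32/3125 + 97*(-1/35) = 32/3125 - 97/35 = -60401/21875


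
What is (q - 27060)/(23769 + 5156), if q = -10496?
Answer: -37556/28925 ≈ -1.2984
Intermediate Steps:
(q - 27060)/(23769 + 5156) = (-10496 - 27060)/(23769 + 5156) = -37556/28925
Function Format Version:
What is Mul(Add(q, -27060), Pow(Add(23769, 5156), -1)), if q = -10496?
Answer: Rational(-37556, 28925) ≈ -1.2984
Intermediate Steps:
Mul(Add(q, -27060), Pow(Add(23769, 5156), -1)) = Mul(Add(-10496, -27060), Pow(Add(23769, 5156), -1)) = Mul(-37556, Pow(28925, -1)) = Mul(-37556, Rational(1, 28925)) = Rational(-37556, 28925)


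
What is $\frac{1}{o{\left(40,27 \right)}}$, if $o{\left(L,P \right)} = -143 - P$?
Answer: $- \frac{1}{170} \approx -0.0058824$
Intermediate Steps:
$\frac{1}{o{\left(40,27 \right)}} = \frac{1}{-143 - 27} = \frac{1}{-170} = - \frac{1}{170}$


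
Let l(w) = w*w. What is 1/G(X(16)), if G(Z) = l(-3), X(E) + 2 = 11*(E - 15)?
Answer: 1/9 ≈ 0.11111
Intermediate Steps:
X(E) = -167 + 11*E (X(E) = -2 + 11*(E - 15) = -2 + 11*(-15 + E) = -2 + (-165 + 11*E) = -167 + 11*E)
l(w) = w**2
G(Z) = 9 (G(Z) = (-3)**2 = 9)
1/G(X(16)) = 1/9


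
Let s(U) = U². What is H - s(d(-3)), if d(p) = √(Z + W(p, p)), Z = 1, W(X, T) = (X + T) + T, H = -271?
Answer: -263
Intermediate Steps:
W(X, T) = X + 2*T (W(X, T) = (T + X) + T = X + 2*T)
d(p) = √(1 + 3*p) (d(p) = √(1 + (p + 2*p)) = √(1 + 3*p))
H - s(d(-3)) = -271 - (√(1 + 3*(-3)))² = -271 - (√(1 - 9))² = -271 - (√(-8))² = -271 - (2*I*√2)² = -271 - 1*(-8) = -271 + 8 = -263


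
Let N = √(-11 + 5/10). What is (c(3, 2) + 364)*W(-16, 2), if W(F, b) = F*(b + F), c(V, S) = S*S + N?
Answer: 82432 + 112*I*√42 ≈ 82432.0 + 725.84*I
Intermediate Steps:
N = I*√42/2 (N = √(-11 + 5*(⅒)) = √(-11 + ½) = √(-21/2) = I*√42/2 ≈ 3.2404*I)
c(V, S) = S² + I*√42/2 (c(V, S) = S*S + I*√42/2 = S² + I*√42/2)
W(F, b) = F*(F + b)
(c(3, 2) + 364)*W(-16, 2) = ((2² + I*√42/2) + 364)*(-16*(-16 + 2)) = ((4 + I*√42/2) + 364)*(-16*(-14)) = (368 + I*√42/2)*224 = 82432 + 112*I*√42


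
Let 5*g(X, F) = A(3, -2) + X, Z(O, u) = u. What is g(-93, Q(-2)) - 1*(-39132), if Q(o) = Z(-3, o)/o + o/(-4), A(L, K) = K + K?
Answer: 195563/5 ≈ 39113.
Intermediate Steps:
A(L, K) = 2*K
Q(o) = 1 - o/4 (Q(o) = o/o + o/(-4) = 1 + o*(-¼) = 1 - o/4)
g(X, F) = -⅘ + X/5 (g(X, F) = (2*(-2) + X)/5 = (-4 + X)/5 = -⅘ + X/5)
g(-93, Q(-2)) - 1*(-39132) = (-⅘ + (⅕)*(-93)) - 1*(-39132) = (-⅘ - 93/5) + 39132 = -97/5 + 39132 = 195563/5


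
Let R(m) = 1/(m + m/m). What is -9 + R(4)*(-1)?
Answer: -46/5 ≈ -9.2000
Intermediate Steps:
R(m) = 1/(1 + m) (R(m) = 1/(m + 1) = 1/(1 + m))
-9 + R(4)*(-1) = -9 - 1/(1 + 4) = -9 - 1/5 = -9 + (⅕)*(-1) = -9 - ⅕ = -46/5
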